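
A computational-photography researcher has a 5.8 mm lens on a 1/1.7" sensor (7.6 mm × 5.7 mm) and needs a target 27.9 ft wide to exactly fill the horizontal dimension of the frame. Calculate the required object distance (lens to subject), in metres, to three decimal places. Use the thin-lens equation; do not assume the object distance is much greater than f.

6.496 m

W: 27.9 ft × 304.8 mm/ft = 8503.92 mm.
Magnification m = w/W = dᵢ/dₒ; combined with 1/f = 1/dₒ + 1/dᵢ this gives dₒ = f·(1 + W/w).
dₒ = 5.8 mm × (1 + 8503.92/7.6) = 5.8 × 1119.9368 ≈ 6495.633 mm = 6.49563 m.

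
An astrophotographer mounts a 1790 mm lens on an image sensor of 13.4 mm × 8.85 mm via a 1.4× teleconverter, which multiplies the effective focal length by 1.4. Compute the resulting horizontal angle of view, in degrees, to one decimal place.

Effective focal length f = 1790 × 1.4 = 2506 mm.
α = 2·arctan(13.4 / (2 × 2506)) = 2·arctan(0.00267) ≈ 0.3064°.

0.3°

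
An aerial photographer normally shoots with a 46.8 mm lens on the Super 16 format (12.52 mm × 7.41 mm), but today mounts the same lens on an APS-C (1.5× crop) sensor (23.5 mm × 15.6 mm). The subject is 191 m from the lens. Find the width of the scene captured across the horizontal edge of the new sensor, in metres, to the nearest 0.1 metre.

95.9 m

The focal length stays 46.8 mm; the relevant sensor dimension is now w = 23.5 mm. Object distance dₒ = 191 m = 191000 mm.
Thin-lens field width W = w·(dₒ − f)/f = 23.5 × (191000 − 46.8)/46.8 ≈ 95884.620 mm = 95.8846 m.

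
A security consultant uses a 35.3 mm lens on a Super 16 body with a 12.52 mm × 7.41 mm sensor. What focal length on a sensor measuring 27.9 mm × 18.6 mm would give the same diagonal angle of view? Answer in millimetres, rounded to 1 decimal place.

Sensor diagonal = √(12.52² + 7.41²) = √211.6585 ≈ 14.5485 mm.
Sensor diagonal = √(27.9² + 18.6²) = √1124.3700 ≈ 33.5316 mm.
Equal angle of view means equal diagonal/f ratio, so f₂ = f₁ · (diagonal₂/diagonal₁) = 35.3 × 33.5316/14.5485.
f₂ = 35.3 × 2.30482 ≈ 81.360 mm.

81.4 mm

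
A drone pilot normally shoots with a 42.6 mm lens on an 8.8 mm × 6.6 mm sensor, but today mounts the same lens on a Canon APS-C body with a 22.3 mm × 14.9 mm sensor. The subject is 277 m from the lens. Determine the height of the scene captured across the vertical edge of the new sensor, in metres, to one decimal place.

96.9 m

The focal length stays 42.6 mm; the relevant sensor dimension is now h = 14.9 mm. Object distance dₒ = 277 m = 277000 mm.
Thin-lens field height W = h·(dₒ − f)/f = 14.9 × (277000 − 42.6)/42.6 ≈ 96870.077 mm = 96.8701 m.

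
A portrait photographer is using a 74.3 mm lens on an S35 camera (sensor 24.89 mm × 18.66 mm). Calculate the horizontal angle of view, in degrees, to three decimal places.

19.017°

Angle of view α = 2·arctan(w/2f) with w = 24.89 mm and f = 74.3 mm.
w/2f = 0.16750; arctan(0.16750) ≈ 9.5086°, so α ≈ 19.0172°.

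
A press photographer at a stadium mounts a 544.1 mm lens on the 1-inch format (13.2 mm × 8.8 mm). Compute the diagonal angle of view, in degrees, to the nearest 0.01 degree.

Sensor diagonal = √(13.2² + 8.8²) = √251.6800 ≈ 15.8644 mm.
Angle of view α = 2·arctan(d/2f) with d = 15.8644 mm and f = 544.1 mm.
d/2f = 0.01458; arctan(0.01458) ≈ 0.8352°, so α ≈ 1.6705°.

1.67°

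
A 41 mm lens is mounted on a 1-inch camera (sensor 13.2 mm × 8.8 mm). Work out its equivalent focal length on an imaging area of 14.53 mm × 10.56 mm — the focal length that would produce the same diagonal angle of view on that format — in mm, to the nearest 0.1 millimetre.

Sensor diagonal = √(13.2² + 8.8²) = √251.6800 ≈ 15.8644 mm.
Sensor diagonal = √(14.53² + 10.56²) = √322.6345 ≈ 17.9620 mm.
Equal angle of view means equal diagonal/f ratio, so f₂ = f₁ · (diagonal₂/diagonal₁) = 41 × 17.9620/15.8644.
f₂ = 41 × 1.13222 ≈ 46.421 mm.

46.4 mm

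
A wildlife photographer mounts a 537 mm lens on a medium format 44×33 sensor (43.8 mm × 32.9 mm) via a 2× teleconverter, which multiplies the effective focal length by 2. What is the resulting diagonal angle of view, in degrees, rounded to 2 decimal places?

Effective focal length f = 537 × 2 = 1074 mm.
Sensor diagonal = √(43.8² + 32.9²) = √3000.8500 ≈ 54.7800 mm.
α = 2·arctan(54.780 / (2 × 1074)) = 2·arctan(0.02550) ≈ 2.9218°.

2.92°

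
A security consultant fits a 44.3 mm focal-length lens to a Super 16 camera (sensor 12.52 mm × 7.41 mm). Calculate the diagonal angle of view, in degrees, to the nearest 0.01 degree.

Sensor diagonal = √(12.52² + 7.41²) = √211.6585 ≈ 14.5485 mm.
Angle of view α = 2·arctan(d/2f) with d = 14.5485 mm and f = 44.3 mm.
d/2f = 0.16420; arctan(0.16420) ≈ 9.3250°, so α ≈ 18.6500°.

18.65°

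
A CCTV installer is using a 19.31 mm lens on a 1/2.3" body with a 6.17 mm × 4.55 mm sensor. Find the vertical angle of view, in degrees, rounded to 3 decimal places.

Angle of view α = 2·arctan(h/2f) with h = 4.55 mm and f = 19.31 mm.
h/2f = 0.11781; arctan(0.11781) ≈ 6.7193°, so α ≈ 13.4386°.

13.439°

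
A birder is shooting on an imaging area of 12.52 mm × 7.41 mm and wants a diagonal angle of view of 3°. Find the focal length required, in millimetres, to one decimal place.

277.8 mm

Sensor diagonal = √(12.52² + 7.41²) = √211.6585 ≈ 14.5485 mm.
From α = 2·arctan(d/2f) we get f = d / (2·tan(α/2)).
With d = 14.5485 mm and α/2 = 1.5°, tan(α/2) ≈ 0.02619, so f ≈ 14.5485 / 0.05237 ≈ 277.7922 mm.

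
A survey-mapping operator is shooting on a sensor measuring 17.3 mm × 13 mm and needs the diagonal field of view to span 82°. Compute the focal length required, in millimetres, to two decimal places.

12.45 mm

Sensor diagonal = √(17.3² + 13²) = √468.2900 ≈ 21.6400 mm.
From α = 2·arctan(d/2f) we get f = d / (2·tan(α/2)).
With d = 21.6400 mm and α/2 = 41°, tan(α/2) ≈ 0.86929, so f ≈ 21.6400 / 1.73857 ≈ 12.4470 mm.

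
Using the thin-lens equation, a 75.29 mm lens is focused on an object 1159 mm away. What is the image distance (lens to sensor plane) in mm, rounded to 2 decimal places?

1/dᵢ = 1/f − 1/dₒ = 1/75.29 − 1/1159 = 0.0124192 mm⁻¹.
dᵢ = 1/0.0124192 ≈ 80.5207 mm.

80.52 mm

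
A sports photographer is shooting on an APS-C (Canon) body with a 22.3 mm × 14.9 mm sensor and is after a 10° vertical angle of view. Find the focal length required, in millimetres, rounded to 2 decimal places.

85.15 mm

From α = 2·arctan(h/2f) we get f = h / (2·tan(α/2)).
With h = 14.9 mm and α/2 = 5°, tan(α/2) ≈ 0.08749, so f ≈ 14.9 / 0.17498 ≈ 85.1539 mm.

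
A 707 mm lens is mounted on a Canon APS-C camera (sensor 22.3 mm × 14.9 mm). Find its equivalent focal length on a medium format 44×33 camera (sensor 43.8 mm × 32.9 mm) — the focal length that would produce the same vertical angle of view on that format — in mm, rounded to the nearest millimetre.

1561 mm

Equal angle of view means equal height/f ratio, so f₂ = f₁ · (height₂/height₁) = 707 × 32.9/14.9.
f₂ = 707 × 2.20805 ≈ 1561.094 mm.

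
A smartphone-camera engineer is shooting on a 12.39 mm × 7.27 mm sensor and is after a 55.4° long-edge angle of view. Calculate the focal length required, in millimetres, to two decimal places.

11.80 mm

From α = 2·arctan(w/2f) we get f = w / (2·tan(α/2)).
With w = 12.39 mm and α/2 = 27.7°, tan(α/2) ≈ 0.52501, so f ≈ 12.39 / 1.05002 ≈ 11.7997 mm.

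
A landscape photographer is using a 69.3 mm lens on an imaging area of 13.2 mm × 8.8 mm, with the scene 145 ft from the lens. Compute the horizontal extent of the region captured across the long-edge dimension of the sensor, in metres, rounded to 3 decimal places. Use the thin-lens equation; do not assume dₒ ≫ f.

dₒ: 145 ft × 304.8 mm/ft = 44196.00 mm.
Similar triangles through the lens centre give W/dₒ = w/dᵢ; with 1/f = 1/dₒ + 1/dᵢ this gives W = w·(dₒ − f)/f.
W = 13.2 mm × (44196 − 69.3) / 69.3 = 13.2 × 636.7489 ≈ 8405.085 mm = 8.40509 m.

8.405 m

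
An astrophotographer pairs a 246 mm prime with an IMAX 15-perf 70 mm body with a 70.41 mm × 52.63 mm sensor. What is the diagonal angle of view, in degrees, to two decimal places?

Sensor diagonal = √(70.41² + 52.63²) = √7727.4850 ≈ 87.9061 mm.
Angle of view α = 2·arctan(d/2f) with d = 87.9061 mm and f = 246 mm.
d/2f = 0.17867; arctan(0.17867) ≈ 10.1302°, so α ≈ 20.2604°.

20.26°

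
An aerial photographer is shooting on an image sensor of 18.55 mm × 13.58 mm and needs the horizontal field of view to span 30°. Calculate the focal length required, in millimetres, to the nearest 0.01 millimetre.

From α = 2·arctan(w/2f) we get f = w / (2·tan(α/2)).
With w = 18.55 mm and α/2 = 15°, tan(α/2) ≈ 0.26795, so f ≈ 18.55 / 0.53590 ≈ 34.6148 mm.

34.61 mm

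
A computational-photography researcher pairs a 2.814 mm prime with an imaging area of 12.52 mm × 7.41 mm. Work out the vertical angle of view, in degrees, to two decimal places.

Angle of view α = 2·arctan(h/2f) with h = 7.41 mm and f = 2.814 mm.
h/2f = 1.31663; arctan(1.31663) ≈ 52.7828°, so α ≈ 105.5656°.

105.57°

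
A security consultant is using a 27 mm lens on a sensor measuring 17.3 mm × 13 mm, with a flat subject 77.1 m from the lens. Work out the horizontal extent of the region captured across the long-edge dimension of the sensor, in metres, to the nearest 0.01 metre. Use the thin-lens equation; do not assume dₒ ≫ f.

49.38 m

dₒ: 77.1 m = 77100 mm.
Similar triangles through the lens centre give W/dₒ = w/dᵢ; with 1/f = 1/dₒ + 1/dᵢ this gives W = w·(dₒ − f)/f.
W = 17.3 mm × (77100 − 27) / 27 = 17.3 × 2854.5556 ≈ 49383.811 mm = 49.3838 m.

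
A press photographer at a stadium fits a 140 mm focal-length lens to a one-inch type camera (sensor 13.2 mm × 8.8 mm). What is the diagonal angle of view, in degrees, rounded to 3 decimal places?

Sensor diagonal = √(13.2² + 8.8²) = √251.6800 ≈ 15.8644 mm.
Angle of view α = 2·arctan(d/2f) with d = 15.8644 mm and f = 140 mm.
d/2f = 0.05666; arctan(0.05666) ≈ 3.2428°, so α ≈ 6.4857°.

6.486°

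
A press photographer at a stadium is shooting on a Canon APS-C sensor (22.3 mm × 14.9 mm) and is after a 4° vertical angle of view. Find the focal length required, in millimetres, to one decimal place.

From α = 2·arctan(h/2f) we get f = h / (2·tan(α/2)).
With h = 14.9 mm and α/2 = 2°, tan(α/2) ≈ 0.03492, so f ≈ 14.9 / 0.06984 ≈ 213.3401 mm.

213.3 mm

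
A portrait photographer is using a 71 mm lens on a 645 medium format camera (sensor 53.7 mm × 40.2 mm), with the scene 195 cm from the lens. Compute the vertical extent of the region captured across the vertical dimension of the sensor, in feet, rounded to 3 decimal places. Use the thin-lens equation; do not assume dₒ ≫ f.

3.490 ft

dₒ: 195 cm = 1950 mm.
Similar triangles through the lens centre give W/dₒ = h/dᵢ; with 1/f = 1/dₒ + 1/dᵢ this gives W = h·(dₒ − f)/f.
W = 40.2 mm × (1950 − 71) / 71 = 40.2 × 26.4648 ≈ 1063.885 mm = 1063.885/304.8 ft = 3.49043 ft.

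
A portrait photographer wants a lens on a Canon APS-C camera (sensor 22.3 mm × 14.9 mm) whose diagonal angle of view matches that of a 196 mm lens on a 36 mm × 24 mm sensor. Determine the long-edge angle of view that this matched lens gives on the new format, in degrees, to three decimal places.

Sensor diagonal = √(36² + 24²) = √1872.0000 ≈ 43.2666 mm.
Sensor diagonal = √(22.3² + 14.9²) = √719.3000 ≈ 26.8198 mm.
Equal diagonal AOV ⇒ f₂ = f₁ · 26.8198/43.2666 = 196 × 0.61987 ≈ 121.4949 mm.
Long-edge AOV on the new format = 2·arctan(22.3 / (2 × 121.4949)) = 2·arctan(0.09177) ≈ 10.4871°.

10.487°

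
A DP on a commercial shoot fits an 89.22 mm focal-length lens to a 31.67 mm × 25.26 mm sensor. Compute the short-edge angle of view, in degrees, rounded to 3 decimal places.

Angle of view α = 2·arctan(h/2f) with h = 25.26 mm and f = 89.22 mm.
h/2f = 0.14156; arctan(0.14156) ≈ 8.0573°, so α ≈ 16.1145°.

16.115°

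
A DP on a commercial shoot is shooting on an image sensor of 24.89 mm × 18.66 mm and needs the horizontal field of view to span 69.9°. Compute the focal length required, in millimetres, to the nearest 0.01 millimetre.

From α = 2·arctan(w/2f) we get f = w / (2·tan(α/2)).
With w = 24.89 mm and α/2 = 34.95°, tan(α/2) ≈ 0.69891, so f ≈ 24.89 / 1.39782 ≈ 17.8064 mm.

17.81 mm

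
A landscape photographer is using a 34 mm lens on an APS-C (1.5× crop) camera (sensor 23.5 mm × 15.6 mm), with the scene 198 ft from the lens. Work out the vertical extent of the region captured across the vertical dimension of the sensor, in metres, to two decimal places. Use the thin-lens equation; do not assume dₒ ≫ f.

27.67 m

dₒ: 198 ft × 304.8 mm/ft = 60350.40 mm.
Similar triangles through the lens centre give W/dₒ = h/dᵢ; with 1/f = 1/dₒ + 1/dᵢ this gives W = h·(dₒ − f)/f.
W = 15.6 mm × (60350.4 − 34) / 34 = 15.6 × 1774.0117 ≈ 27674.583 mm = 27.6746 m.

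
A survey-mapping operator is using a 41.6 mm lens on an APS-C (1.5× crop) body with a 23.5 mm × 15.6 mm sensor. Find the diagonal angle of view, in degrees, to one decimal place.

Sensor diagonal = √(23.5² + 15.6²) = √795.6100 ≈ 28.2066 mm.
Angle of view α = 2·arctan(d/2f) with d = 28.2066 mm and f = 41.6 mm.
d/2f = 0.33902; arctan(0.33902) ≈ 18.7277°, so α ≈ 37.4555°.

37.5°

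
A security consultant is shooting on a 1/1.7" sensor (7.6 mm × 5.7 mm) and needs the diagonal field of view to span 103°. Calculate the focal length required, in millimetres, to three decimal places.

Sensor diagonal = √(7.6² + 5.7²) = √90.2500 ≈ 9.5000 mm.
From α = 2·arctan(d/2f) we get f = d / (2·tan(α/2)).
With d = 9.5000 mm and α/2 = 51.5°, tan(α/2) ≈ 1.25717, so f ≈ 9.5000 / 2.51434 ≈ 3.7783 mm.

3.778 mm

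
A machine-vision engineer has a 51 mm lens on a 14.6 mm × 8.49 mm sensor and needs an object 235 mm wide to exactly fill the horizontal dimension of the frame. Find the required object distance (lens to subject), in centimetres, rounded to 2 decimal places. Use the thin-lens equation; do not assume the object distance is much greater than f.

Magnification m = w/W = dᵢ/dₒ; combined with 1/f = 1/dₒ + 1/dᵢ this gives dₒ = f·(1 + W/w).
dₒ = 51 mm × (1 + 235/14.6) = 51 × 17.0959 ≈ 871.890 mm = 87.189 cm.

87.19 cm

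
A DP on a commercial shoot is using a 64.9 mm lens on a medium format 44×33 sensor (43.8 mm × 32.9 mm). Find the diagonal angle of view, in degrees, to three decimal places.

45.763°

Sensor diagonal = √(43.8² + 32.9²) = √3000.8500 ≈ 54.7800 mm.
Angle of view α = 2·arctan(d/2f) with d = 54.7800 mm and f = 64.9 mm.
d/2f = 0.42203; arctan(0.42203) ≈ 22.8814°, so α ≈ 45.7628°.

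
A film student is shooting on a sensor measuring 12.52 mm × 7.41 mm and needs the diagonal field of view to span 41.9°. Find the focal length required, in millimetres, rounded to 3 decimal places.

19.000 mm

Sensor diagonal = √(12.52² + 7.41²) = √211.6585 ≈ 14.5485 mm.
From α = 2·arctan(d/2f) we get f = d / (2·tan(α/2)).
With d = 14.5485 mm and α/2 = 20.95°, tan(α/2) ≈ 0.38286, so f ≈ 14.5485 / 0.76573 ≈ 18.9996 mm.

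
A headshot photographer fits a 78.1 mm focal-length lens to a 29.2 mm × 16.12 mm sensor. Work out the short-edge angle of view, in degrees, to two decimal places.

11.78°

Angle of view α = 2·arctan(h/2f) with h = 16.12 mm and f = 78.1 mm.
h/2f = 0.10320; arctan(0.10320) ≈ 5.8921°, so α ≈ 11.7842°.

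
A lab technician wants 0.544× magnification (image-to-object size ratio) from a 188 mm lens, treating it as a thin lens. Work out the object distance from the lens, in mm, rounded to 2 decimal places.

533.59 mm

With m = dᵢ/dₒ and 1/f = 1/dₒ + 1/dᵢ, substituting dᵢ = m·dₒ gives 1/f = (1 + 1/m)/dₒ, hence dₒ = f·(1 + 1/m).
dₒ = 188 × (1 + 1/0.544) = 188 × 2.83824 ≈ 533.588 mm.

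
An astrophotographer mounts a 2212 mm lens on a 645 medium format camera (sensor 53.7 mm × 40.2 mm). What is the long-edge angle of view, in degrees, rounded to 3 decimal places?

Angle of view α = 2·arctan(w/2f) with w = 53.7 mm and f = 2212 mm.
w/2f = 0.01214; arctan(0.01214) ≈ 0.6954°, so α ≈ 1.3909°.

1.391°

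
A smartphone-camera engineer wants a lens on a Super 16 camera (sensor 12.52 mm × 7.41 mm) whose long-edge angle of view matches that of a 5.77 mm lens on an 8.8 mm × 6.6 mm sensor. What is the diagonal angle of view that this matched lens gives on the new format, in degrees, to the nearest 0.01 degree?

Equal long-edge AOV ⇒ f₂ = f₁ · 12.52/8.8 = 5.77 × 1.42273 ≈ 8.2091 mm.
Sensor diagonal = √(12.52² + 7.41²) = √211.6585 ≈ 14.5485 mm.
Diagonal AOV on the new format = 2·arctan(14.5485 / (2 × 8.2091)) = 2·arctan(0.88612) ≈ 83.0893°.

83.09°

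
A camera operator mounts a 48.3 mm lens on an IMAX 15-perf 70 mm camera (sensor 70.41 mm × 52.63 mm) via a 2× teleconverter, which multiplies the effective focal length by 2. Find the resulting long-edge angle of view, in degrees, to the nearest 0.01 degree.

Effective focal length f = 48.3 × 2 = 96.6 mm.
α = 2·arctan(70.41 / (2 × 96.6)) = 2·arctan(0.36444) ≈ 40.0476°.

40.05°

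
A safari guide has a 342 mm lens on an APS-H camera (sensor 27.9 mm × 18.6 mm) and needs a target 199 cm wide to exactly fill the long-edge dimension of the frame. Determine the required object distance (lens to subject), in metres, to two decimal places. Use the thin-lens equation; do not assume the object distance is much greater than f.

24.74 m

W: 199 cm = 1990 mm.
Magnification m = w/W = dᵢ/dₒ; combined with 1/f = 1/dₒ + 1/dᵢ this gives dₒ = f·(1 + W/w).
dₒ = 342 mm × (1 + 1990/27.9) = 342 × 72.3262 ≈ 24735.548 mm = 24.7355 m.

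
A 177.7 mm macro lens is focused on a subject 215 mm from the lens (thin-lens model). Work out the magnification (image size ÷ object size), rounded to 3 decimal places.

Thin lens: 1/f = 1/dₒ + 1/dᵢ → 1/dᵢ = 1/177.7 − 1/215 = 0.0009763 mm⁻¹, so dᵢ ≈ 1024.2761 mm.
Magnification m = dᵢ/dₒ = 1024.2761/215 ≈ 4.76408.

4.764×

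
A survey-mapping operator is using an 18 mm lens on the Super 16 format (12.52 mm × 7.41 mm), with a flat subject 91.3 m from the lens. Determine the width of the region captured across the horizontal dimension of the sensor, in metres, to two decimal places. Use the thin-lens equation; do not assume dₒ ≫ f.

dₒ: 91.3 m = 91300 mm.
Similar triangles through the lens centre give W/dₒ = w/dᵢ; with 1/f = 1/dₒ + 1/dᵢ this gives W = w·(dₒ − f)/f.
W = 12.52 mm × (91300 − 18) / 18 = 12.52 × 5071.2222 ≈ 63491.702 mm = 63.4917 m.

63.49 m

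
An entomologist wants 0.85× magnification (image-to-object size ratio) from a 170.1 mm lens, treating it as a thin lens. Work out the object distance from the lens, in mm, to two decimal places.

With m = dᵢ/dₒ and 1/f = 1/dₒ + 1/dᵢ, substituting dᵢ = m·dₒ gives 1/f = (1 + 1/m)/dₒ, hence dₒ = f·(1 + 1/m).
dₒ = 170.1 × (1 + 1/0.85) = 170.1 × 2.17647 ≈ 370.218 mm.

370.22 mm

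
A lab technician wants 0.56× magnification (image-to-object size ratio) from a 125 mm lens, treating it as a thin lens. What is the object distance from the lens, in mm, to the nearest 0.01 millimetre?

With m = dᵢ/dₒ and 1/f = 1/dₒ + 1/dᵢ, substituting dᵢ = m·dₒ gives 1/f = (1 + 1/m)/dₒ, hence dₒ = f·(1 + 1/m).
dₒ = 125 × (1 + 1/0.56) = 125 × 2.78571 ≈ 348.214 mm.

348.21 mm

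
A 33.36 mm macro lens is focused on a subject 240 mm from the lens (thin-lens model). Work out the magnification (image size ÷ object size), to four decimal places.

0.1614×

Thin lens: 1/f = 1/dₒ + 1/dᵢ → 1/dᵢ = 1/33.36 − 1/240 = 0.0258094 mm⁻¹, so dᵢ ≈ 38.7456 mm.
Magnification m = dᵢ/dₒ = 38.7456/240 ≈ 0.16144.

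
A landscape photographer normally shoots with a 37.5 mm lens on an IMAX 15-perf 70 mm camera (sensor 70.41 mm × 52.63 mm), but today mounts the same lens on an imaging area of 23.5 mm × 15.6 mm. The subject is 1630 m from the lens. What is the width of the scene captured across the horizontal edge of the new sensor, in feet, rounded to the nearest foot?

3351 ft

The focal length stays 37.5 mm; the relevant sensor dimension is now w = 23.5 mm. Object distance dₒ = 1630 m = 1.63e+06 mm.
Thin-lens field width W = w·(dₒ − f)/f = 23.5 × (1.63e+06 − 37.5)/37.5 ≈ 1021443.167 mm = 1021443.167/304.8 ft = 3351.19 ft.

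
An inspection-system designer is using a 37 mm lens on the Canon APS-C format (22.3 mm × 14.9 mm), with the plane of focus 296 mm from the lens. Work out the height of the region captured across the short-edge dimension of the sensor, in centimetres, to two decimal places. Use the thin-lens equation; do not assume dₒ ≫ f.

Similar triangles through the lens centre give W/dₒ = h/dᵢ; with 1/f = 1/dₒ + 1/dᵢ this gives W = h·(dₒ − f)/f.
W = 14.9 mm × (296 − 37) / 37 = 14.9 × 7.0000 ≈ 104.300 mm = 10.43 cm.

10.43 cm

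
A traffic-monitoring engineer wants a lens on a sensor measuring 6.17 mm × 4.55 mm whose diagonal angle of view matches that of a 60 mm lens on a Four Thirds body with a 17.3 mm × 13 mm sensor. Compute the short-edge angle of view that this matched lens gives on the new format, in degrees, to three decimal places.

Sensor diagonal = √(17.3² + 13²) = √468.2900 ≈ 21.6400 mm.
Sensor diagonal = √(6.17² + 4.55²) = √58.7714 ≈ 7.6663 mm.
Equal diagonal AOV ⇒ f₂ = f₁ · 7.6663/21.6400 = 60 × 0.35426 ≈ 21.2558 mm.
Short-edge AOV on the new format = 2·arctan(4.55 / (2 × 21.2558)) = 2·arctan(0.10703) ≈ 12.2182°.

12.218°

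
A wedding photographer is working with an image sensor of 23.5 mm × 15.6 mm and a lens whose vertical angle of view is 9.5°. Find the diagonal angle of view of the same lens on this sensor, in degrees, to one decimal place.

From the vertical AOV: f = 15.6 / (2·tan(4.75°)) = 15.6 / 0.16619 ≈ 93.8701 mm.
Sensor diagonal = √(23.5² + 15.6²) = √795.6100 ≈ 28.2066 mm.
Diagonal AOV = 2·arctan(28.2066 / (2 × 93.8701)) = 2·arctan(0.15024) ≈ 17.0887°.

17.1°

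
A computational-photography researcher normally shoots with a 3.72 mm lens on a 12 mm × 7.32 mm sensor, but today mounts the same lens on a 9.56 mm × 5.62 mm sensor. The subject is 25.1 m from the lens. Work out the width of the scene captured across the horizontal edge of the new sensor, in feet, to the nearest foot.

The focal length stays 3.72 mm; the relevant sensor dimension is now w = 9.56 mm. Object distance dₒ = 25.1 m = 25100 mm.
Thin-lens field width W = w·(dₒ − f)/f = 9.56 × (25100 − 3.72)/3.72 ≈ 64494.741 mm = 64494.741/304.8 ft = 211.597 ft.

212 ft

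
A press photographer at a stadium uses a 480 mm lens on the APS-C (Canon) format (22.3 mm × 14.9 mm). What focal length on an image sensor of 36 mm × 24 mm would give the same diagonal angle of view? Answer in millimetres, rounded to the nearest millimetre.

774 mm

Sensor diagonal = √(22.3² + 14.9²) = √719.3000 ≈ 26.8198 mm.
Sensor diagonal = √(36² + 24²) = √1872.0000 ≈ 43.2666 mm.
Equal angle of view means equal diagonal/f ratio, so f₂ = f₁ · (diagonal₂/diagonal₁) = 480 × 43.2666/26.8198.
f₂ = 480 × 1.61324 ≈ 774.353 mm.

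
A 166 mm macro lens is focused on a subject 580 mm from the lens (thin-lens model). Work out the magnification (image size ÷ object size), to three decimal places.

Thin lens: 1/f = 1/dₒ + 1/dᵢ → 1/dᵢ = 1/166 − 1/580 = 0.0043000 mm⁻¹, so dᵢ ≈ 232.5604 mm.
Magnification m = dᵢ/dₒ = 232.5604/580 ≈ 0.40097.

0.401×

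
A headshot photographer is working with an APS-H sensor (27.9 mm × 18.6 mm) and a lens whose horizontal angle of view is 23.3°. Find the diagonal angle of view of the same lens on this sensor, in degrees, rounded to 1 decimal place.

27.8°

From the horizontal AOV: f = 27.9 / (2·tan(11.65°)) = 27.9 / 0.41236 ≈ 67.6593 mm.
Sensor diagonal = √(27.9² + 18.6²) = √1124.3700 ≈ 33.5316 mm.
Diagonal AOV = 2·arctan(33.5316 / (2 × 67.6593)) = 2·arctan(0.24780) ≈ 27.8348°.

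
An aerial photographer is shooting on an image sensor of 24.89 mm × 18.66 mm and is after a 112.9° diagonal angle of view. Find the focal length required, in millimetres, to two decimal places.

10.31 mm

Sensor diagonal = √(24.89² + 18.66²) = √967.7077 ≈ 31.1080 mm.
From α = 2·arctan(d/2f) we get f = d / (2·tan(α/2)).
With d = 31.1080 mm and α/2 = 56.45°, tan(α/2) ≈ 1.50797, so f ≈ 31.1080 / 3.01595 ≈ 10.3145 mm.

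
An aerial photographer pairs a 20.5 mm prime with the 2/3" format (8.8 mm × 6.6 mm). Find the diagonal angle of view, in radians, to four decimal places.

0.5242 rad

Sensor diagonal = √(8.8² + 6.6²) = √121.0000 ≈ 11.0000 mm.
Angle of view α = 2·arctan(d/2f) with d = 11.0000 mm and f = 20.5 mm.
d/2f = 0.26829; arctan(0.26829) ≈ 0.2621 rad, so α ≈ 0.5242 rad.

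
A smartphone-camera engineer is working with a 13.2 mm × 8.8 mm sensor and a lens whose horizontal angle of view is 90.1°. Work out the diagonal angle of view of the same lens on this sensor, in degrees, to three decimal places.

From the horizontal AOV: f = 13.2 / (2·tan(45.05°)) = 13.2 / 2.00349 ≈ 6.5885 mm.
Sensor diagonal = √(13.2² + 8.8²) = √251.6800 ≈ 15.8644 mm.
Diagonal AOV = 2·arctan(15.8644 / (2 × 6.5885)) = 2·arctan(1.20395) ≈ 100.5740°.

100.574°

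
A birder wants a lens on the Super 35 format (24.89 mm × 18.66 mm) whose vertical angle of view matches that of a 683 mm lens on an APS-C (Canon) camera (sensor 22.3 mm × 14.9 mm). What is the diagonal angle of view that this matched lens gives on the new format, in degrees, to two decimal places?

Equal vertical AOV ⇒ f₂ = f₁ · 18.66/14.9 = 683 × 1.25235 ≈ 855.3544 mm.
Sensor diagonal = √(24.89² + 18.66²) = √967.7077 ≈ 31.1080 mm.
Diagonal AOV on the new format = 2·arctan(31.1080 / (2 × 855.3544)) = 2·arctan(0.01818) ≈ 2.0835°.

2.08°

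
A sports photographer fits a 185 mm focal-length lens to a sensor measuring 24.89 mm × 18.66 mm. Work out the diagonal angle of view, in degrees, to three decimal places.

9.612°

Sensor diagonal = √(24.89² + 18.66²) = √967.7077 ≈ 31.1080 mm.
Angle of view α = 2·arctan(d/2f) with d = 31.1080 mm and f = 185 mm.
d/2f = 0.08408; arctan(0.08408) ≈ 4.8059°, so α ≈ 9.6118°.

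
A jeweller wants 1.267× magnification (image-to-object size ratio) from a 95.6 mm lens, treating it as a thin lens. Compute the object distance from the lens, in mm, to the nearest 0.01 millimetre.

171.05 mm

With m = dᵢ/dₒ and 1/f = 1/dₒ + 1/dᵢ, substituting dᵢ = m·dₒ gives 1/f = (1 + 1/m)/dₒ, hence dₒ = f·(1 + 1/m).
dₒ = 95.6 × (1 + 1/1.267) = 95.6 × 1.78927 ≈ 171.054 mm.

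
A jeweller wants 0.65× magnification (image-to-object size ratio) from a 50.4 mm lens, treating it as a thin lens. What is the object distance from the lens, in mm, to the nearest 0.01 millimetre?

127.94 mm

With m = dᵢ/dₒ and 1/f = 1/dₒ + 1/dᵢ, substituting dᵢ = m·dₒ gives 1/f = (1 + 1/m)/dₒ, hence dₒ = f·(1 + 1/m).
dₒ = 50.4 × (1 + 1/0.65) = 50.4 × 2.53846 ≈ 127.938 mm.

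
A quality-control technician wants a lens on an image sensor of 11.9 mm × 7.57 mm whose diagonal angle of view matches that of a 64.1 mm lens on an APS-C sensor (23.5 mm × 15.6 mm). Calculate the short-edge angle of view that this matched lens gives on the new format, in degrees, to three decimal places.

Sensor diagonal = √(23.5² + 15.6²) = √795.6100 ≈ 28.2066 mm.
Sensor diagonal = √(11.9² + 7.57²) = √198.9149 ≈ 14.1037 mm.
Equal diagonal AOV ⇒ f₂ = f₁ · 14.1037/28.2066 = 64.1 × 0.50002 ≈ 32.0510 mm.
Short-edge AOV on the new format = 2·arctan(7.57 / (2 × 32.0510)) = 2·arctan(0.11809) ≈ 13.4701°.

13.470°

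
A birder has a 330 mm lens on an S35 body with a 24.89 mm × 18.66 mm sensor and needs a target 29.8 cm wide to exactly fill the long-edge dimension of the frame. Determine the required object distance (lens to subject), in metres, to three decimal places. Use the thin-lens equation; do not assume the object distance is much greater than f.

4.281 m

W: 29.8 cm = 298 mm.
Magnification m = w/W = dᵢ/dₒ; combined with 1/f = 1/dₒ + 1/dᵢ this gives dₒ = f·(1 + W/w).
dₒ = 330 mm × (1 + 298/24.89) = 330 × 12.9727 ≈ 4280.984 mm = 4.28098 m.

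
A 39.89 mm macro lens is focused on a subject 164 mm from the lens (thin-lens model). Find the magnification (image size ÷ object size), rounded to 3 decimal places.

Thin lens: 1/f = 1/dₒ + 1/dᵢ → 1/dᵢ = 1/39.89 − 1/164 = 0.0189714 mm⁻¹, so dᵢ ≈ 52.7110 mm.
Magnification m = dᵢ/dₒ = 52.7110/164 ≈ 0.32141.

0.321×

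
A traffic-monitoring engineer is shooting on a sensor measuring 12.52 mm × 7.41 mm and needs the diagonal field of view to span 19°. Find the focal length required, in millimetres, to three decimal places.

43.469 mm

Sensor diagonal = √(12.52² + 7.41²) = √211.6585 ≈ 14.5485 mm.
From α = 2·arctan(d/2f) we get f = d / (2·tan(α/2)).
With d = 14.5485 mm and α/2 = 9.5°, tan(α/2) ≈ 0.16734, so f ≈ 14.5485 / 0.33469 ≈ 43.4692 mm.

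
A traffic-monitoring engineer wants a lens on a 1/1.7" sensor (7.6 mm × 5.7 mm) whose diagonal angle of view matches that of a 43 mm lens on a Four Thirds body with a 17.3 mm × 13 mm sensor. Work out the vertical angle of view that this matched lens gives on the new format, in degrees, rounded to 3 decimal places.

Sensor diagonal = √(17.3² + 13²) = √468.2900 ≈ 21.6400 mm.
Sensor diagonal = √(7.6² + 5.7²) = √90.2500 ≈ 9.5000 mm.
Equal diagonal AOV ⇒ f₂ = f₁ · 9.5000/21.6400 = 43 × 0.43900 ≈ 18.8771 mm.
Vertical AOV on the new format = 2·arctan(5.7 / (2 × 18.8771)) = 2·arctan(0.15098) ≈ 17.1710°.

17.171°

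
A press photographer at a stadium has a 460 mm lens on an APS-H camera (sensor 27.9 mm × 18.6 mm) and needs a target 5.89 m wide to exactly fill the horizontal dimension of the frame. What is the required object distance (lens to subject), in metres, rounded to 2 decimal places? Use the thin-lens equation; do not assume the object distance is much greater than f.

W: 5.89 m = 5890 mm.
Magnification m = w/W = dᵢ/dₒ; combined with 1/f = 1/dₒ + 1/dᵢ this gives dₒ = f·(1 + W/w).
dₒ = 460 mm × (1 + 5890/27.9) = 460 × 212.1111 ≈ 97571.111 mm = 97.5711 m.

97.57 m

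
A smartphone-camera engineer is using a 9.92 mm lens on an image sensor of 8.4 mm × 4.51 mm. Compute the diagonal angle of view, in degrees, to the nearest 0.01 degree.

Sensor diagonal = √(8.4² + 4.51²) = √90.9001 ≈ 9.5342 mm.
Angle of view α = 2·arctan(d/2f) with d = 9.5342 mm and f = 9.92 mm.
d/2f = 0.48055; arctan(0.48055) ≈ 25.6667°, so α ≈ 51.3334°.

51.33°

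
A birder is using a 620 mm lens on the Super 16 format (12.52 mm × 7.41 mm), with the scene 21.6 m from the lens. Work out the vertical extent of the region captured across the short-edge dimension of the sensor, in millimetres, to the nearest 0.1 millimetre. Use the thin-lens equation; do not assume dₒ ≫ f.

250.7 mm

dₒ: 21.6 m = 21600 mm.
Similar triangles through the lens centre give W/dₒ = h/dᵢ; with 1/f = 1/dₒ + 1/dᵢ this gives W = h·(dₒ − f)/f.
W = 7.41 mm × (21600 − 620) / 620 = 7.41 × 33.8387 ≈ 250.745 mm.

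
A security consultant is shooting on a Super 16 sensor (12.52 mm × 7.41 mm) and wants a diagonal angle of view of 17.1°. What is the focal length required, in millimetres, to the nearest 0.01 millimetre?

Sensor diagonal = √(12.52² + 7.41²) = √211.6585 ≈ 14.5485 mm.
From α = 2·arctan(d/2f) we get f = d / (2·tan(α/2)).
With d = 14.5485 mm and α/2 = 8.55°, tan(α/2) ≈ 0.15034, so f ≈ 14.5485 / 0.30069 ≈ 48.3842 mm.

48.38 mm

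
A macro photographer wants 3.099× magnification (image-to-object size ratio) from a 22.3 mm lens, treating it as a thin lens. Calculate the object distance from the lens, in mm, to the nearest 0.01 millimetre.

With m = dᵢ/dₒ and 1/f = 1/dₒ + 1/dᵢ, substituting dᵢ = m·dₒ gives 1/f = (1 + 1/m)/dₒ, hence dₒ = f·(1 + 1/m).
dₒ = 22.3 × (1 + 1/3.099) = 22.3 × 1.32268 ≈ 29.496 mm.

29.50 mm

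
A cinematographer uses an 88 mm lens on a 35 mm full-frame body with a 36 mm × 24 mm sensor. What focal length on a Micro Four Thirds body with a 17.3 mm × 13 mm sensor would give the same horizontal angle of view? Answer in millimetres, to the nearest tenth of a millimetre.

Equal angle of view means equal width/f ratio, so f₂ = f₁ · (width₂/width₁) = 88 × 17.3/36.
f₂ = 88 × 0.48056 ≈ 42.289 mm.

42.3 mm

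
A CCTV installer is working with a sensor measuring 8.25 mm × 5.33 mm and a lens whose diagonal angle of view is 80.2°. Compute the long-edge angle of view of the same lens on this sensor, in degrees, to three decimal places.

70.544°

Sensor diagonal = √(8.25² + 5.33²) = √96.4714 ≈ 9.8220 mm.
From the diagonal AOV: f = 9.8220 / (2·tan(40.1°)) = 9.8220 / 1.68416 ≈ 5.8320 mm.
Long-edge AOV = 2·arctan(8.25 / (2 × 5.8320)) = 2·arctan(0.70731) ≈ 70.5440°.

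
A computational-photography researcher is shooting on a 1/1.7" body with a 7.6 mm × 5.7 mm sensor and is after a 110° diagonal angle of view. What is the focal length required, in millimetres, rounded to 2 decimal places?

Sensor diagonal = √(7.6² + 5.7²) = √90.2500 ≈ 9.5000 mm.
From α = 2·arctan(d/2f) we get f = d / (2·tan(α/2)).
With d = 9.5000 mm and α/2 = 55°, tan(α/2) ≈ 1.42815, so f ≈ 9.5000 / 2.85630 ≈ 3.3260 mm.

3.33 mm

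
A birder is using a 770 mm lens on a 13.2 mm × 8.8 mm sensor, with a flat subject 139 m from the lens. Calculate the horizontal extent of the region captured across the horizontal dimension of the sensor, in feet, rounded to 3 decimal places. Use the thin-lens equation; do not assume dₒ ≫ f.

dₒ: 139 m = 139000 mm.
Similar triangles through the lens centre give W/dₒ = w/dᵢ; with 1/f = 1/dₒ + 1/dᵢ this gives W = w·(dₒ − f)/f.
W = 13.2 mm × (139000 − 770) / 770 = 13.2 × 179.5195 ≈ 2369.657 mm = 2369.657/304.8 ft = 7.77447 ft.

7.774 ft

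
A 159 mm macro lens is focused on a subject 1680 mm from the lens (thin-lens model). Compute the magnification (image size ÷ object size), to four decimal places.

0.1045×

Thin lens: 1/f = 1/dₒ + 1/dᵢ → 1/dᵢ = 1/159 − 1/1680 = 0.0056941 mm⁻¹, so dᵢ ≈ 175.6213 mm.
Magnification m = dᵢ/dₒ = 175.6213/1680 ≈ 0.10454.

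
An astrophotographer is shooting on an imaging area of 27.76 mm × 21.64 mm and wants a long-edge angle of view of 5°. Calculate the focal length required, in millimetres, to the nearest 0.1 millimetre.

317.9 mm

From α = 2·arctan(w/2f) we get f = w / (2·tan(α/2)).
With w = 27.76 mm and α/2 = 2.5°, tan(α/2) ≈ 0.04366, so f ≈ 27.76 / 0.08732 ≈ 317.9043 mm.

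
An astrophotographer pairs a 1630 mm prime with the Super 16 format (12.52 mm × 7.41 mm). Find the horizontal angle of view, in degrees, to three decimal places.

0.440°

Angle of view α = 2·arctan(w/2f) with w = 12.52 mm and f = 1630 mm.
w/2f = 0.00384; arctan(0.00384) ≈ 0.2200°, so α ≈ 0.4401°.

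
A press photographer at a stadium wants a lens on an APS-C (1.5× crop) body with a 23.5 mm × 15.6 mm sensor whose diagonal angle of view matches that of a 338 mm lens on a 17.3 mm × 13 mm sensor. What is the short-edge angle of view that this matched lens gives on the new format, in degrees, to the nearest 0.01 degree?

2.03°

Sensor diagonal = √(17.3² + 13²) = √468.2900 ≈ 21.6400 mm.
Sensor diagonal = √(23.5² + 15.6²) = √795.6100 ≈ 28.2066 mm.
Equal diagonal AOV ⇒ f₂ = f₁ · 28.2066/21.6400 = 338 × 1.30344 ≈ 440.5644 mm.
Short-edge AOV on the new format = 2·arctan(15.6 / (2 × 440.5644)) = 2·arctan(0.01770) ≈ 2.0286°.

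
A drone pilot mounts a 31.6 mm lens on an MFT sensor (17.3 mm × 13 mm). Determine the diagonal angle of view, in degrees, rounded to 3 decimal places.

37.803°

Sensor diagonal = √(17.3² + 13²) = √468.2900 ≈ 21.6400 mm.
Angle of view α = 2·arctan(d/2f) with d = 21.6400 mm and f = 31.6 mm.
d/2f = 0.34241; arctan(0.34241) ≈ 18.9015°, so α ≈ 37.8029°.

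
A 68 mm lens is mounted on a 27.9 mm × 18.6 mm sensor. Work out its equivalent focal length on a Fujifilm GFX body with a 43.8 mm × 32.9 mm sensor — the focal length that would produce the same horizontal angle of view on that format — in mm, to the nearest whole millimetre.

107 mm

Equal angle of view means equal width/f ratio, so f₂ = f₁ · (width₂/width₁) = 68 × 43.8/27.9.
f₂ = 68 × 1.56989 ≈ 106.753 mm.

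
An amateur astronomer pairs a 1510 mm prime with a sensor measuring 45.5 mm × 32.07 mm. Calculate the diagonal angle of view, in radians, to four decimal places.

0.0369 rad

Sensor diagonal = √(45.5² + 32.07²) = √3098.7349 ≈ 55.6663 mm.
Angle of view α = 2·arctan(d/2f) with d = 55.6663 mm and f = 1510 mm.
d/2f = 0.01843; arctan(0.01843) ≈ 0.0184 rad, so α ≈ 0.0369 rad.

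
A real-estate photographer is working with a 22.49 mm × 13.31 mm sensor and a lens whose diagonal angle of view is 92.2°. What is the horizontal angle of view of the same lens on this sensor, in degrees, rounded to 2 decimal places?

83.61°

Sensor diagonal = √(22.49² + 13.31²) = √682.9562 ≈ 26.1334 mm.
From the diagonal AOV: f = 26.1334 / (2·tan(46.1°)) = 26.1334 / 2.07831 ≈ 12.5744 mm.
Horizontal AOV = 2·arctan(22.49 / (2 × 12.5744)) = 2·arctan(0.89428) ≈ 83.6112°.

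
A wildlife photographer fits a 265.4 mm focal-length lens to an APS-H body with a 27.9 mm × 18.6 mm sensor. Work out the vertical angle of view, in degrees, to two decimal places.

Angle of view α = 2·arctan(h/2f) with h = 18.6 mm and f = 265.4 mm.
h/2f = 0.03504; arctan(0.03504) ≈ 2.0069°, so α ≈ 4.0138°.

4.01°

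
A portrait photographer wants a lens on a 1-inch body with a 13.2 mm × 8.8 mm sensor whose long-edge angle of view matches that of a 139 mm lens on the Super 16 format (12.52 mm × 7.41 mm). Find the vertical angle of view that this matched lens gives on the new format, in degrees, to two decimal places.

Equal long-edge AOV ⇒ f₂ = f₁ · 13.2/12.52 = 139 × 1.05431 ≈ 146.5495 mm.
Vertical AOV on the new format = 2·arctan(8.8 / (2 × 146.5495)) = 2·arctan(0.03002) ≈ 3.4395°.

3.44°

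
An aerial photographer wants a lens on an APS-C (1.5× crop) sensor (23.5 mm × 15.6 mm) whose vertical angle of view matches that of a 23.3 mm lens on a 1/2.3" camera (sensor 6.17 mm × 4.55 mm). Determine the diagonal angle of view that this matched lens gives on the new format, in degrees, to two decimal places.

Equal vertical AOV ⇒ f₂ = f₁ · 15.6/4.55 = 23.3 × 3.42857 ≈ 79.8857 mm.
Sensor diagonal = √(23.5² + 15.6²) = √795.6100 ≈ 28.2066 mm.
Diagonal AOV on the new format = 2·arctan(28.2066 / (2 × 79.8857)) = 2·arctan(0.17654) ≈ 20.0240°.

20.02°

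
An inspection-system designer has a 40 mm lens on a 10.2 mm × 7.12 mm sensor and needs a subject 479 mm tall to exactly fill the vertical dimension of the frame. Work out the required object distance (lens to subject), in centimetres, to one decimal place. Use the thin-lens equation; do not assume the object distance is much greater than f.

Magnification m = h/W = dᵢ/dₒ; combined with 1/f = 1/dₒ + 1/dᵢ this gives dₒ = f·(1 + W/h).
dₒ = 40 mm × (1 + 479/7.12) = 40 × 68.2753 ≈ 2731.011 mm = 273.101 cm.

273.1 cm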